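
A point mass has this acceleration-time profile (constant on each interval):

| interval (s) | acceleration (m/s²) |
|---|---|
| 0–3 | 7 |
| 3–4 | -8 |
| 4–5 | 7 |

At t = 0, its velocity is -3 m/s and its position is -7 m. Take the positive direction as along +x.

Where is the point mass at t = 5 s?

On each constant-a segment, Δv = aΔt and Δx = v₀Δt + ½aΔt²; chain segment to segment.
0–3 s: v starts -3 m/s; Δx = -3·3 + ½·7·3² = 22.5 m; v ends 18 m/s.
3–4 s: v starts 18 m/s; Δx = 18·1 + ½·-8·1² = 14 m; v ends 10 m/s.
4–5 s: v starts 10 m/s; Δx = 10·1 + ½·7·1² = 13.5 m; v ends 17 m/s.
x(5) = -7 + Σ Δx = 43 m.

43 m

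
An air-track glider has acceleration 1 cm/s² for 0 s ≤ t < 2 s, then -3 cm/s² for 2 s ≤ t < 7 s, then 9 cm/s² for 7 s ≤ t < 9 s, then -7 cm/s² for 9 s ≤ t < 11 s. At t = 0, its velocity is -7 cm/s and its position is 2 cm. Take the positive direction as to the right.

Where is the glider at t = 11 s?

-112.5 cm

On each constant-a segment, Δv = aΔt and Δx = v₀Δt + ½aΔt²; chain segment to segment.
0–2 s: v starts -7 cm/s; Δx = -7·2 + ½·1·2² = -12 cm; v ends -5 cm/s.
2–7 s: v starts -5 cm/s; Δx = -5·5 + ½·-3·5² = -62.5 cm; v ends -20 cm/s.
7–9 s: v starts -20 cm/s; Δx = -20·2 + ½·9·2² = -22 cm; v ends -2 cm/s.
9–11 s: v starts -2 cm/s; Δx = -2·2 + ½·-7·2² = -18 cm; v ends -16 cm/s.
x(11) = 2 + Σ Δx = -112.5 cm.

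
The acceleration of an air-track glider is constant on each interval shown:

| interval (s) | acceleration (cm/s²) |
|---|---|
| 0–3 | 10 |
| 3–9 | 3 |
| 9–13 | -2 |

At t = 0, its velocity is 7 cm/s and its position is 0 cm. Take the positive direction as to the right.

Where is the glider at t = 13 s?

On each constant-a segment, Δv = aΔt and Δx = v₀Δt + ½aΔt²; chain segment to segment.
0–3 s: v starts 7 cm/s; Δx = 7·3 + ½·10·3² = 66 cm; v ends 37 cm/s.
3–9 s: v starts 37 cm/s; Δx = 37·6 + ½·3·6² = 276 cm; v ends 55 cm/s.
9–13 s: v starts 55 cm/s; Δx = 55·4 + ½·-2·4² = 204 cm; v ends 47 cm/s.
x(13) = 0 + Σ Δx = 546 cm.

546 cm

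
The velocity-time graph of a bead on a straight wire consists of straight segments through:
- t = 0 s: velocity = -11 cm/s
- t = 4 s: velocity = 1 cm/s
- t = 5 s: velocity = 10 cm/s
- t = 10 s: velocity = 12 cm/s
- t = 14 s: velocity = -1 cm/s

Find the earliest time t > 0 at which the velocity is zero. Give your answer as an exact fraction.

t = 11/3 s

v changes sign on 0–4 s (from -11 to 1); the graph is linear there, so v = 0 at t = 0 + (11)·(4 − 0)/(1 − -11) = 11/3 s.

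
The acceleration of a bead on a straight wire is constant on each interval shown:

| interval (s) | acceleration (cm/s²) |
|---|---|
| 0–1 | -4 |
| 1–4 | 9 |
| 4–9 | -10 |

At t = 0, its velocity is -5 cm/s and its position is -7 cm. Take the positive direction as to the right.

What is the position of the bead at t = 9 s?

-35.5 cm

On each constant-a segment, Δv = aΔt and Δx = v₀Δt + ½aΔt²; chain segment to segment.
0–1 s: v starts -5 cm/s; Δx = -5·1 + ½·-4·1² = -7 cm; v ends -9 cm/s.
1–4 s: v starts -9 cm/s; Δx = -9·3 + ½·9·3² = 13.5 cm; v ends 18 cm/s.
4–9 s: v starts 18 cm/s; Δx = 18·5 + ½·-10·5² = -35 cm; v ends -32 cm/s.
x(9) = -7 + Σ Δx = -35.5 cm.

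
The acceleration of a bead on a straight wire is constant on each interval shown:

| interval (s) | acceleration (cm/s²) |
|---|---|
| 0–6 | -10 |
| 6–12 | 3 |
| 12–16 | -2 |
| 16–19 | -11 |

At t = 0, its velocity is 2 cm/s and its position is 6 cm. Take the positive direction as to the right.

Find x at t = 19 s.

On each constant-a segment, Δv = aΔt and Δx = v₀Δt + ½aΔt²; chain segment to segment.
0–6 s: v starts 2 cm/s; Δx = 2·6 + ½·-10·6² = -168 cm; v ends -58 cm/s.
6–12 s: v starts -58 cm/s; Δx = -58·6 + ½·3·6² = -294 cm; v ends -40 cm/s.
12–16 s: v starts -40 cm/s; Δx = -40·4 + ½·-2·4² = -176 cm; v ends -48 cm/s.
16–19 s: v starts -48 cm/s; Δx = -48·3 + ½·-11·3² = -193.5 cm; v ends -81 cm/s.
x(19) = 6 + Σ Δx = -825.5 cm.

-825.5 cm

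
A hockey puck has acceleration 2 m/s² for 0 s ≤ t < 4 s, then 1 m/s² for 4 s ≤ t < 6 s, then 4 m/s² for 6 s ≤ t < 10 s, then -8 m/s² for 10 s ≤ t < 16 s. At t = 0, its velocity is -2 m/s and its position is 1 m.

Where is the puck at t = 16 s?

87 m

On each constant-a segment, Δv = aΔt and Δx = v₀Δt + ½aΔt²; chain segment to segment.
0–4 s: v starts -2 m/s; Δx = -2·4 + ½·2·4² = 8 m; v ends 6 m/s.
4–6 s: v starts 6 m/s; Δx = 6·2 + ½·1·2² = 14 m; v ends 8 m/s.
6–10 s: v starts 8 m/s; Δx = 8·4 + ½·4·4² = 64 m; v ends 24 m/s.
10–16 s: v starts 24 m/s; Δx = 24·6 + ½·-8·6² = 0 m; v ends -24 m/s.
x(16) = 1 + Σ Δx = 87 m.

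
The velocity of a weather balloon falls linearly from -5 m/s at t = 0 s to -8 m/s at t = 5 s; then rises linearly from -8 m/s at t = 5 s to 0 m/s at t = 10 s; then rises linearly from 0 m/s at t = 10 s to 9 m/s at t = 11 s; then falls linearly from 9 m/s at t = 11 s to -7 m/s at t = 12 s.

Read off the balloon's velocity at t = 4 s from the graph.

-7.4 m/s

On 0–5 s the graph is linear from -5 to -8 m/s: v(4) = -5 + (-8 − -5)·(4 − 0)/(5 − 0) = -7.4 m/s.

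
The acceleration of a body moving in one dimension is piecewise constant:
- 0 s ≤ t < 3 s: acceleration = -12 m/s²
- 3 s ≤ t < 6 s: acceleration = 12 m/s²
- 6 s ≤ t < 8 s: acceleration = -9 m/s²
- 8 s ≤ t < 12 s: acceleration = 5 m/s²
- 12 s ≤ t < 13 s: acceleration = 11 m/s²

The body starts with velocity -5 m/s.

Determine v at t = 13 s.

Δv equals the area under the a-t graph; then v = v₀ + Δv.
0–3 s: -12 × 3 = -36 m/s
3–6 s: 12 × 3 = 36 m/s
6–8 s: -9 × 2 = -18 m/s
8–12 s: 5 × 4 = 20 m/s
12–13 s: 11 × 1 = 11 m/s
Δv = 13 m/s, so v(13) = -5 + (13) = 8 m/s.

8 m/s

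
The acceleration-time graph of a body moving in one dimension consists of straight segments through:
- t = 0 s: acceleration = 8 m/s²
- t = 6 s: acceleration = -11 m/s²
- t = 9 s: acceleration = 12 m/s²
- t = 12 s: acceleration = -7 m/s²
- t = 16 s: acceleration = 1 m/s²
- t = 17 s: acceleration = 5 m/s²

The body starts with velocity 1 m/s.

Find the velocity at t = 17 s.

-8 m/s

Δv equals the area under the a-t graph; then v = v₀ + Δv.
0–6 s: ½(8 + -11)(6) = -9 m/s
6–9 s: ½(-11 + 12)(3) = 1.5 m/s
9–12 s: ½(12 + -7)(3) = 7.5 m/s
12–16 s: ½(-7 + 1)(4) = -12 m/s
16–17 s: ½(1 + 5)(1) = 3 m/s
Δv = -9 m/s, so v(17) = 1 + (-9) = -8 m/s.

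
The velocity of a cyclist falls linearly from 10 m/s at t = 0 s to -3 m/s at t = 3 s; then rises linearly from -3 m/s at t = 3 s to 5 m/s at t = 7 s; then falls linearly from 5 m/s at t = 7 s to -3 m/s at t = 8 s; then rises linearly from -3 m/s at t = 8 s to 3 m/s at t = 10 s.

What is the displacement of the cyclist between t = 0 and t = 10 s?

Displacement is the signed area under the v-t curve.
0–3 s: ½(10 + -3)(3) = 10.5 m
3–7 s: ½(-3 + 5)(4) = 4 m
7–8 s: ½(5 + -3)(1) = 1 m
8–10 s: ½(-3 + 3)(2) = 0 m
Net displacement = 15.5 m

15.5 m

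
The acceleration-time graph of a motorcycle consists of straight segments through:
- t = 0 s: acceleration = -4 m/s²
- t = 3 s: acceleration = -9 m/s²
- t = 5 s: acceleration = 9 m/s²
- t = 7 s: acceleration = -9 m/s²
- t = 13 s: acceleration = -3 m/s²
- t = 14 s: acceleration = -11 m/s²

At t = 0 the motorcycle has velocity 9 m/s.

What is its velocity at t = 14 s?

Δv equals the area under the a-t graph; then v = v₀ + Δv.
0–3 s: ½(-4 + -9)(3) = -19.5 m/s
3–5 s: ½(-9 + 9)(2) = 0 m/s
5–7 s: ½(9 + -9)(2) = 0 m/s
7–13 s: ½(-9 + -3)(6) = -36 m/s
13–14 s: ½(-3 + -11)(1) = -7 m/s
Δv = -62.5 m/s, so v(14) = 9 + (-62.5) = -53.5 m/s.

-53.5 m/s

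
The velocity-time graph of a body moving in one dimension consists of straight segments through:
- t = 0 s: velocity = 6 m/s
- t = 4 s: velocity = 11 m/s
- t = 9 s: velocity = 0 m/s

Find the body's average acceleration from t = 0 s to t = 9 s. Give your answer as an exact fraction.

-2/3 m/s²

Average acceleration = Δv/Δt = (0 − 6)/(9 − 0) = -2/3 m/s².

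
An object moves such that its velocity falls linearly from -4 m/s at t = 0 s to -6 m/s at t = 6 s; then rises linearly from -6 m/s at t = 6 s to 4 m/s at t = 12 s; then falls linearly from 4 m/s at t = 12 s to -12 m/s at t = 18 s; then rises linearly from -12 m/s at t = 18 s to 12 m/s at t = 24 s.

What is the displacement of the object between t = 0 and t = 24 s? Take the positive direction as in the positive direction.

Net displacement equals the area under the velocity-time graph (areas below the axis count negative).
0–6 s: ½(-4 + -6)(6) = -30 m
6–12 s: ½(-6 + 4)(6) = -6 m
12–18 s: ½(4 + -12)(6) = -24 m
18–24 s: ½(-12 + 12)(6) = 0 m
Net displacement = -60 m

-60 m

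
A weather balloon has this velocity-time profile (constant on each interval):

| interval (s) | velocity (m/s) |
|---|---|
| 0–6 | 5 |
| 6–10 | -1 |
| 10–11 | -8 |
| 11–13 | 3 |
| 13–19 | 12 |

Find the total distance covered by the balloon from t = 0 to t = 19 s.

120 m

Total distance travelled is ∫|v| dt — sum the magnitudes of each area piece.
0–6 s: |5| × 6 = 30 m
6–10 s: |-1| × 4 = 4 m
10–11 s: |-8| × 1 = 8 m
11–13 s: |3| × 2 = 6 m
13–19 s: |12| × 6 = 72 m
Total distance = 120 m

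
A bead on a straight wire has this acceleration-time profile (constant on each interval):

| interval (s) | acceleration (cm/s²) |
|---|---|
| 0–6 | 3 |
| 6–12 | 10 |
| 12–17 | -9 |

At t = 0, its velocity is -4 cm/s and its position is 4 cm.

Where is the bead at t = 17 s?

On each constant-a segment, Δv = aΔt and Δx = v₀Δt + ½aΔt²; chain segment to segment.
0–6 s: v starts -4 cm/s; Δx = -4·6 + ½·3·6² = 30 cm; v ends 14 cm/s.
6–12 s: v starts 14 cm/s; Δx = 14·6 + ½·10·6² = 264 cm; v ends 74 cm/s.
12–17 s: v starts 74 cm/s; Δx = 74·5 + ½·-9·5² = 257.5 cm; v ends 29 cm/s.
x(17) = 4 + Σ Δx = 555.5 cm.

555.5 cm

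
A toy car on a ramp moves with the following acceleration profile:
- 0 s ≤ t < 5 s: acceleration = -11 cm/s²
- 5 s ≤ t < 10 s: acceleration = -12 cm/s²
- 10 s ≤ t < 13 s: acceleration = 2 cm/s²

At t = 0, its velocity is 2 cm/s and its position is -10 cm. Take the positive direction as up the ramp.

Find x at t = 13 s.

On each constant-a segment, Δv = aΔt and Δx = v₀Δt + ½aΔt²; chain segment to segment.
0–5 s: v starts 2 cm/s; Δx = 2·5 + ½·-11·5² = -127.5 cm; v ends -53 cm/s.
5–10 s: v starts -53 cm/s; Δx = -53·5 + ½·-12·5² = -415 cm; v ends -113 cm/s.
10–13 s: v starts -113 cm/s; Δx = -113·3 + ½·2·3² = -330 cm; v ends -107 cm/s.
x(13) = -10 + Σ Δx = -882.5 cm.

-882.5 cm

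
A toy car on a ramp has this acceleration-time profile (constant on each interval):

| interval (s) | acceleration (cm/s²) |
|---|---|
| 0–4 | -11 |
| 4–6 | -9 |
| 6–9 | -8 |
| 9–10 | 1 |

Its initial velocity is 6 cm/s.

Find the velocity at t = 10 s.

-79 cm/s

Δv equals the area under the a-t graph; then v = v₀ + Δv.
0–4 s: -11 × 4 = -44 cm/s
4–6 s: -9 × 2 = -18 cm/s
6–9 s: -8 × 3 = -24 cm/s
9–10 s: 1 × 1 = 1 cm/s
Δv = -85 cm/s, so v(10) = 6 + (-85) = -79 cm/s.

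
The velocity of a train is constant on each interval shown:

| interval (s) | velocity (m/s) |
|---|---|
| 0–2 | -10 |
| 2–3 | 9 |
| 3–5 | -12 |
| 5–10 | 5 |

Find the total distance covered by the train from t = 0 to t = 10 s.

78 m

Total distance travelled is ∫|v| dt — sum the magnitudes of each area piece.
0–2 s: |-10| × 2 = 20 m
2–3 s: |9| × 1 = 9 m
3–5 s: |-12| × 2 = 24 m
5–10 s: |5| × 5 = 25 m
Total distance = 78 m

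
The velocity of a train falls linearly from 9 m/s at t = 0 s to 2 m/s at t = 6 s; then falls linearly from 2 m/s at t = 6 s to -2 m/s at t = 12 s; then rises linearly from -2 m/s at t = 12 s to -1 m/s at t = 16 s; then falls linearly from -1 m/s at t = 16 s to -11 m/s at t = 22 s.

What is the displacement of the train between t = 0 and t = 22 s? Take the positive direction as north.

Net displacement equals the area under the velocity-time graph (areas below the axis count negative).
0–6 s: ½(9 + 2)(6) = 33 m
6–12 s: ½(2 + -2)(6) = 0 m
12–16 s: ½(-2 + -1)(4) = -6 m
16–22 s: ½(-1 + -11)(6) = -36 m
Net displacement = -9 m

-9 m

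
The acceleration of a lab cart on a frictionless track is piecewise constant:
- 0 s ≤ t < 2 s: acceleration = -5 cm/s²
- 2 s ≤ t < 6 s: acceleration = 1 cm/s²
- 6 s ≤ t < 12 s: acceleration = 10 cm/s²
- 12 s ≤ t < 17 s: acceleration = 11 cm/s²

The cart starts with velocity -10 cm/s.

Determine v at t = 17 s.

Δv equals the area under the a-t graph; then v = v₀ + Δv.
0–2 s: -5 × 2 = -10 cm/s
2–6 s: 1 × 4 = 4 cm/s
6–12 s: 10 × 6 = 60 cm/s
12–17 s: 11 × 5 = 55 cm/s
Δv = 109 cm/s, so v(17) = -10 + (109) = 99 cm/s.

99 cm/s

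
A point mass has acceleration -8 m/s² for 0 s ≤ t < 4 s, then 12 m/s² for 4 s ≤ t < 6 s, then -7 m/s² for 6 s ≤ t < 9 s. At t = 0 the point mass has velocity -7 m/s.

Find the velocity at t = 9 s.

Δv equals the area under the a-t graph; then v = v₀ + Δv.
0–4 s: -8 × 4 = -32 m/s
4–6 s: 12 × 2 = 24 m/s
6–9 s: -7 × 3 = -21 m/s
Δv = -29 m/s, so v(9) = -7 + (-29) = -36 m/s.

-36 m/s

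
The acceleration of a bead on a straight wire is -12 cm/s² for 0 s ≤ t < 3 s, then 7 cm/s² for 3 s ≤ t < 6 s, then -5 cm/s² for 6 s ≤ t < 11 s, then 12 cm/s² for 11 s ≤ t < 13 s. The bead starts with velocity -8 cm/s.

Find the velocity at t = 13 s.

-24 cm/s

Δv equals the area under the a-t graph; then v = v₀ + Δv.
0–3 s: -12 × 3 = -36 cm/s
3–6 s: 7 × 3 = 21 cm/s
6–11 s: -5 × 5 = -25 cm/s
11–13 s: 12 × 2 = 24 cm/s
Δv = -16 cm/s, so v(13) = -8 + (-16) = -24 cm/s.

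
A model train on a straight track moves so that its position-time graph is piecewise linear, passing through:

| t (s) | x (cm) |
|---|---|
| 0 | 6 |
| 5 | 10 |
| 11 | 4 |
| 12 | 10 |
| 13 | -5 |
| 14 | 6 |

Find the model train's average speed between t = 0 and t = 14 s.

Average speed = (total path length)/(elapsed time); on a piecewise-linear x-t graph the path length is Σ|Δx|.
0–5 s: |Δx| = |10 − 6| = 4 cm
5–11 s: |Δx| = |4 − 10| = 6 cm
11–12 s: |Δx| = |10 − 4| = 6 cm
12–13 s: |Δx| = |-5 − 10| = 15 cm
13–14 s: |Δx| = |6 − -5| = 11 cm
Total path = 42 cm; average speed = 42/14 = 3 cm/s.

3 cm/s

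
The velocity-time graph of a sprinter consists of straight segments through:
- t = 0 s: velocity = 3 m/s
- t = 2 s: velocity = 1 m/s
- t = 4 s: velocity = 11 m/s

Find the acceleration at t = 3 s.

5 m/s²

Acceleration is the slope of the v-t graph on 2–4 s: (11 − 1)/(4 − 2) = 5 m/s².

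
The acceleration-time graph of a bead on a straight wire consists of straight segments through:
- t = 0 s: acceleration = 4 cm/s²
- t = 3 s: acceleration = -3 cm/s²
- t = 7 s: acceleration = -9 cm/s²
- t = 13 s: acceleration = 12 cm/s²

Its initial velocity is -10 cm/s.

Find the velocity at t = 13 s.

-23.5 cm/s

Δv equals the area under the a-t graph; then v = v₀ + Δv.
0–3 s: ½(4 + -3)(3) = 1.5 cm/s
3–7 s: ½(-3 + -9)(4) = -24 cm/s
7–13 s: ½(-9 + 12)(6) = 9 cm/s
Δv = -13.5 cm/s, so v(13) = -10 + (-13.5) = -23.5 cm/s.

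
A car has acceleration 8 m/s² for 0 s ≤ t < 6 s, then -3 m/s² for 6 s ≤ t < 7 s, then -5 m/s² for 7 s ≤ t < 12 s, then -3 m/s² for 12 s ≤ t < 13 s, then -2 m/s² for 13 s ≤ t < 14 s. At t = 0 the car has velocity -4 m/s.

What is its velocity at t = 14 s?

Δv equals the area under the a-t graph; then v = v₀ + Δv.
0–6 s: 8 × 6 = 48 m/s
6–7 s: -3 × 1 = -3 m/s
7–12 s: -5 × 5 = -25 m/s
12–13 s: -3 × 1 = -3 m/s
13–14 s: -2 × 1 = -2 m/s
Δv = 15 m/s, so v(14) = -4 + (15) = 11 m/s.

11 m/s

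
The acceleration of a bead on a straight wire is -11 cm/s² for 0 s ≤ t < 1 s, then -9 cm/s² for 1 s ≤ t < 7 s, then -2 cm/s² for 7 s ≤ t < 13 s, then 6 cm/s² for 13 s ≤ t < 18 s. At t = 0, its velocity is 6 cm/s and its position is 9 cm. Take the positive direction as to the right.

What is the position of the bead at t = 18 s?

On each constant-a segment, Δv = aΔt and Δx = v₀Δt + ½aΔt²; chain segment to segment.
0–1 s: v starts 6 cm/s; Δx = 6·1 + ½·-11·1² = 0.5 cm; v ends -5 cm/s.
1–7 s: v starts -5 cm/s; Δx = -5·6 + ½·-9·6² = -192 cm; v ends -59 cm/s.
7–13 s: v starts -59 cm/s; Δx = -59·6 + ½·-2·6² = -390 cm; v ends -71 cm/s.
13–18 s: v starts -71 cm/s; Δx = -71·5 + ½·6·5² = -280 cm; v ends -41 cm/s.
x(18) = 9 + Σ Δx = -852.5 cm.

-852.5 cm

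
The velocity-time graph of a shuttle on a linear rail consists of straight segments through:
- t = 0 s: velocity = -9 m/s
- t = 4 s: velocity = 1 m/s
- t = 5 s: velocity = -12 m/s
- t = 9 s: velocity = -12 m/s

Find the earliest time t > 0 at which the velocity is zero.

t = 3.6 s

v changes sign on 0–4 s (from -9 to 1); the graph is linear there, so v = 0 at t = 0 + (9)·(4 − 0)/(1 − -9) = 3.6 s.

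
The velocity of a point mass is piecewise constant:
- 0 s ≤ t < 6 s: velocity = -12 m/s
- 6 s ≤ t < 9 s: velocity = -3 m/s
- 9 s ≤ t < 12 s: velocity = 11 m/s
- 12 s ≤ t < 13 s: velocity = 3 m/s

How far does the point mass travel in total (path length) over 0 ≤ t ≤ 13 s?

Total distance travelled is ∫|v| dt — sum the magnitudes of each area piece.
0–6 s: |-12| × 6 = 72 m
6–9 s: |-3| × 3 = 9 m
9–12 s: |11| × 3 = 33 m
12–13 s: |3| × 1 = 3 m
Total distance = 117 m

117 m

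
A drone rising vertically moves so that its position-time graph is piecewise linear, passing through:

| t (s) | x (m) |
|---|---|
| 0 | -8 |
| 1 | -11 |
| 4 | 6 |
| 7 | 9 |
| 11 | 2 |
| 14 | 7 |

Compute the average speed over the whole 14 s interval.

2.5 m/s

Average speed = (total path length)/(elapsed time); on a piecewise-linear x-t graph the path length is Σ|Δx|.
0–1 s: |Δx| = |-11 − -8| = 3 m
1–4 s: |Δx| = |6 − -11| = 17 m
4–7 s: |Δx| = |9 − 6| = 3 m
7–11 s: |Δx| = |2 − 9| = 7 m
11–14 s: |Δx| = |7 − 2| = 5 m
Total path = 35 m; average speed = 35/14 = 2.5 m/s.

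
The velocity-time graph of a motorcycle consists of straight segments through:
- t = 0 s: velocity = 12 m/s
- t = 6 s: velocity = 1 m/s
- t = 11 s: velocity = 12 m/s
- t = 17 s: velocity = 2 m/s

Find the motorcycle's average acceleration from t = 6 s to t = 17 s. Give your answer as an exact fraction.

Average acceleration = Δv/Δt = (2 − 1)/(17 − 6) = 1/11 m/s².

1/11 m/s²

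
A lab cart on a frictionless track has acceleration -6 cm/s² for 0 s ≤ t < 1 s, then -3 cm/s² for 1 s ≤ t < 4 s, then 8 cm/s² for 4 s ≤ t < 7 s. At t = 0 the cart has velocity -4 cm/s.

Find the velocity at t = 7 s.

5 cm/s

Δv equals the area under the a-t graph; then v = v₀ + Δv.
0–1 s: -6 × 1 = -6 cm/s
1–4 s: -3 × 3 = -9 cm/s
4–7 s: 8 × 3 = 24 cm/s
Δv = 9 cm/s, so v(7) = -4 + (9) = 5 cm/s.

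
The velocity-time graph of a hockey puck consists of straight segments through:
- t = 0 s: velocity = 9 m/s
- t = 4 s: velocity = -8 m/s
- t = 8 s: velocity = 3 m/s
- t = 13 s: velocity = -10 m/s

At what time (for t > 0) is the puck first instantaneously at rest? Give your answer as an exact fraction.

v changes sign on 0–4 s (from 9 to -8); the graph is linear there, so v = 0 at t = 0 + (-9)·(4 − 0)/(-8 − 9) = 36/17 s.

t = 36/17 s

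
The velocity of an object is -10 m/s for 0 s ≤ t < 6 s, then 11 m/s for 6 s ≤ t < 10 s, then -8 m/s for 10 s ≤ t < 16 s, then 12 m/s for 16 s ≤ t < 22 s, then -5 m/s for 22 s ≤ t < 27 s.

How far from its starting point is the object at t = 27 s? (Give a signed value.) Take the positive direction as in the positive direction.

-17 m

Displacement is the signed area under the v-t curve.
0–6 s: -10 × 6 = -60 m
6–10 s: 11 × 4 = 44 m
10–16 s: -8 × 6 = -48 m
16–22 s: 12 × 6 = 72 m
22–27 s: -5 × 5 = -25 m
Net displacement = -17 m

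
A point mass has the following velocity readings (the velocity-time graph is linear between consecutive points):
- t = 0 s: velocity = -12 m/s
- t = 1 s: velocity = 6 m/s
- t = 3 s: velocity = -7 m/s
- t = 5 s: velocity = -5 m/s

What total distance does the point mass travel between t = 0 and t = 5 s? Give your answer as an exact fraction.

306/13 m

Total distance travelled is ∫|v| dt — sum the magnitudes of each area piece.
0–1 s: v = 0 at t = 2/3 s; triangle areas 4 + 1 = 5 m
1–3 s: v = 0 at t = 25/13 s; triangle areas 36/13 + 49/13 = 85/13 m
3–5 s: |½(-7 + -5)(2)| = 12 m
Total distance = 306/13 m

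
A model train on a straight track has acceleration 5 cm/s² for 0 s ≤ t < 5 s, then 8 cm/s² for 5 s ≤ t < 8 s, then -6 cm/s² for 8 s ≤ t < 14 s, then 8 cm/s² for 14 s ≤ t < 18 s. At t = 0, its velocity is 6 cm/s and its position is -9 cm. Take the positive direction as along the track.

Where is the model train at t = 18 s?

574.5 cm

On each constant-a segment, Δv = aΔt and Δx = v₀Δt + ½aΔt²; chain segment to segment.
0–5 s: v starts 6 cm/s; Δx = 6·5 + ½·5·5² = 92.5 cm; v ends 31 cm/s.
5–8 s: v starts 31 cm/s; Δx = 31·3 + ½·8·3² = 129 cm; v ends 55 cm/s.
8–14 s: v starts 55 cm/s; Δx = 55·6 + ½·-6·6² = 222 cm; v ends 19 cm/s.
14–18 s: v starts 19 cm/s; Δx = 19·4 + ½·8·4² = 140 cm; v ends 51 cm/s.
x(18) = -9 + Σ Δx = 574.5 cm.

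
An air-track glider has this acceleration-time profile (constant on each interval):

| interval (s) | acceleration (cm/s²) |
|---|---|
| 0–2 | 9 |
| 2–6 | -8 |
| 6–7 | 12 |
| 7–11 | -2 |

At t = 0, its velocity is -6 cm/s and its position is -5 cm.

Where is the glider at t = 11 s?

-77 cm

On each constant-a segment, Δv = aΔt and Δx = v₀Δt + ½aΔt²; chain segment to segment.
0–2 s: v starts -6 cm/s; Δx = -6·2 + ½·9·2² = 6 cm; v ends 12 cm/s.
2–6 s: v starts 12 cm/s; Δx = 12·4 + ½·-8·4² = -16 cm; v ends -20 cm/s.
6–7 s: v starts -20 cm/s; Δx = -20·1 + ½·12·1² = -14 cm; v ends -8 cm/s.
7–11 s: v starts -8 cm/s; Δx = -8·4 + ½·-2·4² = -48 cm; v ends -16 cm/s.
x(11) = -5 + Σ Δx = -77 cm.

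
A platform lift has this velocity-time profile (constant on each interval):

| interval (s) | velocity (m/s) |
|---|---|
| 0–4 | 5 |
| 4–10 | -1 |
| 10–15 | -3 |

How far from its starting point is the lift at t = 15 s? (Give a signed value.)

Displacement is the signed area under the v-t curve.
0–4 s: 5 × 4 = 20 m
4–10 s: -1 × 6 = -6 m
10–15 s: -3 × 5 = -15 m
Net displacement = -1 m

-1 m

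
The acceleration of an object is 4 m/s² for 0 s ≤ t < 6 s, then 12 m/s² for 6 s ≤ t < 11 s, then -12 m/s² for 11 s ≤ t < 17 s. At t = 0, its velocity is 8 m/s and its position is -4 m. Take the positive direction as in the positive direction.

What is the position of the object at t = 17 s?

On each constant-a segment, Δv = aΔt and Δx = v₀Δt + ½aΔt²; chain segment to segment.
0–6 s: v starts 8 m/s; Δx = 8·6 + ½·4·6² = 120 m; v ends 32 m/s.
6–11 s: v starts 32 m/s; Δx = 32·5 + ½·12·5² = 310 m; v ends 92 m/s.
11–17 s: v starts 92 m/s; Δx = 92·6 + ½·-12·6² = 336 m; v ends 20 m/s.
x(17) = -4 + Σ Δx = 762 m.

762 m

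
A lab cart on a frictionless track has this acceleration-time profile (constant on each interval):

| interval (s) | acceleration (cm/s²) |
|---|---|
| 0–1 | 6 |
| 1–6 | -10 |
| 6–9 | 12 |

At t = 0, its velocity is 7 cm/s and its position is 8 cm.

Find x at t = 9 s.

-99 cm

On each constant-a segment, Δv = aΔt and Δx = v₀Δt + ½aΔt²; chain segment to segment.
0–1 s: v starts 7 cm/s; Δx = 7·1 + ½·6·1² = 10 cm; v ends 13 cm/s.
1–6 s: v starts 13 cm/s; Δx = 13·5 + ½·-10·5² = -60 cm; v ends -37 cm/s.
6–9 s: v starts -37 cm/s; Δx = -37·3 + ½·12·3² = -57 cm; v ends -1 cm/s.
x(9) = 8 + Σ Δx = -99 cm.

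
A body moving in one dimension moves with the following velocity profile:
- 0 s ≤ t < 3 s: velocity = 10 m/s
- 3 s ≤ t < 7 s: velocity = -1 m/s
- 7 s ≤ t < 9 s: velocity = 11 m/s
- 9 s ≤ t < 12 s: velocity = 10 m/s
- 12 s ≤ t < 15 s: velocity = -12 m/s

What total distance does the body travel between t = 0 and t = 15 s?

Distance (not displacement) is the total path length: add the absolute areas under v-t.
0–3 s: |10| × 3 = 30 m
3–7 s: |-1| × 4 = 4 m
7–9 s: |11| × 2 = 22 m
9–12 s: |10| × 3 = 30 m
12–15 s: |-12| × 3 = 36 m
Total distance = 122 m

122 m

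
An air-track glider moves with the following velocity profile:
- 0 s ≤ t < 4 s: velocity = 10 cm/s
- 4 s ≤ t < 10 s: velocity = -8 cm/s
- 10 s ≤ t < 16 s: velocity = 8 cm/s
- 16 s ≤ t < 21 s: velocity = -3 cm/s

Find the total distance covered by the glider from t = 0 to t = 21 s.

151 cm

Distance (not displacement) is the total path length: add the absolute areas under v-t.
0–4 s: |10| × 4 = 40 cm
4–10 s: |-8| × 6 = 48 cm
10–16 s: |8| × 6 = 48 cm
16–21 s: |-3| × 5 = 15 cm
Total distance = 151 cm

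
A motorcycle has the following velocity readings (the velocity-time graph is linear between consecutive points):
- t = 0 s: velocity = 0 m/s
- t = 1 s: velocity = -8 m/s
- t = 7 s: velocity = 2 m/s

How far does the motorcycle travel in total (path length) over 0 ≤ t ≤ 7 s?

Distance (not displacement) is the total path length: add the absolute areas under v-t.
0–1 s: |½(0 + -8)(1)| = 4 m
1–7 s: v = 0 at t = 5.8 s; triangle areas 19.2 + 1.2 = 20.4 m
Total distance = 24.4 m

24.4 m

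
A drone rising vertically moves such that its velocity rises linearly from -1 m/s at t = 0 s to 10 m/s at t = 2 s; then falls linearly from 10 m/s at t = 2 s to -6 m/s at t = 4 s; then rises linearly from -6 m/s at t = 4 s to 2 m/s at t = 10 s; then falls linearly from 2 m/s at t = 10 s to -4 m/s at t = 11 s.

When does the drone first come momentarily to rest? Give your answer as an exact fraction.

v changes sign on 0–2 s (from -1 to 10); the graph is linear there, so v = 0 at t = 0 + (1)·(2 − 0)/(10 − -1) = 2/11 s.

t = 2/11 s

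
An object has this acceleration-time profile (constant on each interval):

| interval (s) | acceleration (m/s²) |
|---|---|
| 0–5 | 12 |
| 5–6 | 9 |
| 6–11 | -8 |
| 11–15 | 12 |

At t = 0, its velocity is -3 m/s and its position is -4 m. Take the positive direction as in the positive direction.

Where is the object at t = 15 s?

On each constant-a segment, Δv = aΔt and Δx = v₀Δt + ½aΔt²; chain segment to segment.
0–5 s: v starts -3 m/s; Δx = -3·5 + ½·12·5² = 135 m; v ends 57 m/s.
5–6 s: v starts 57 m/s; Δx = 57·1 + ½·9·1² = 61.5 m; v ends 66 m/s.
6–11 s: v starts 66 m/s; Δx = 66·5 + ½·-8·5² = 230 m; v ends 26 m/s.
11–15 s: v starts 26 m/s; Δx = 26·4 + ½·12·4² = 200 m; v ends 74 m/s.
x(15) = -4 + Σ Δx = 622.5 m.

622.5 m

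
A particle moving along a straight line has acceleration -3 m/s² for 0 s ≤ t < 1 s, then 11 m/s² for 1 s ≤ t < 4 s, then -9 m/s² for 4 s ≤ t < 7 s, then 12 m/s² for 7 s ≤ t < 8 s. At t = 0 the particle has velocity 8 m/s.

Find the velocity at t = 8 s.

23 m/s

Δv equals the area under the a-t graph; then v = v₀ + Δv.
0–1 s: -3 × 1 = -3 m/s
1–4 s: 11 × 3 = 33 m/s
4–7 s: -9 × 3 = -27 m/s
7–8 s: 12 × 1 = 12 m/s
Δv = 15 m/s, so v(8) = 8 + (15) = 23 m/s.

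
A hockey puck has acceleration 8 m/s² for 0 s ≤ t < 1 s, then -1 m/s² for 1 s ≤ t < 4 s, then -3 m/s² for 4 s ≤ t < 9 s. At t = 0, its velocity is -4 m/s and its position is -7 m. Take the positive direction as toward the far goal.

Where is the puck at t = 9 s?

-32 m

On each constant-a segment, Δv = aΔt and Δx = v₀Δt + ½aΔt²; chain segment to segment.
0–1 s: v starts -4 m/s; Δx = -4·1 + ½·8·1² = 0 m; v ends 4 m/s.
1–4 s: v starts 4 m/s; Δx = 4·3 + ½·-1·3² = 7.5 m; v ends 1 m/s.
4–9 s: v starts 1 m/s; Δx = 1·5 + ½·-3·5² = -32.5 m; v ends -14 m/s.
x(9) = -7 + Σ Δx = -32 m.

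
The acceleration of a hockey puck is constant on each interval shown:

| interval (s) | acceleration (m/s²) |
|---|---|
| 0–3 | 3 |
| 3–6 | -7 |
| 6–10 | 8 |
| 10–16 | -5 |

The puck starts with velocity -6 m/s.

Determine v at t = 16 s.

-16 m/s

Δv equals the area under the a-t graph; then v = v₀ + Δv.
0–3 s: 3 × 3 = 9 m/s
3–6 s: -7 × 3 = -21 m/s
6–10 s: 8 × 4 = 32 m/s
10–16 s: -5 × 6 = -30 m/s
Δv = -10 m/s, so v(16) = -6 + (-10) = -16 m/s.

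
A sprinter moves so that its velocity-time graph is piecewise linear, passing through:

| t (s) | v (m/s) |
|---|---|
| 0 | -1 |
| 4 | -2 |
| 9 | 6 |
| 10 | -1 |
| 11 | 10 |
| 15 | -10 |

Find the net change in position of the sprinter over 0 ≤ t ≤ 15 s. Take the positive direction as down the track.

11 m

Displacement is the signed area under the v-t curve.
0–4 s: ½(-1 + -2)(4) = -6 m
4–9 s: ½(-2 + 6)(5) = 10 m
9–10 s: ½(6 + -1)(1) = 2.5 m
10–11 s: ½(-1 + 10)(1) = 4.5 m
11–15 s: ½(10 + -10)(4) = 0 m
Net displacement = 11 m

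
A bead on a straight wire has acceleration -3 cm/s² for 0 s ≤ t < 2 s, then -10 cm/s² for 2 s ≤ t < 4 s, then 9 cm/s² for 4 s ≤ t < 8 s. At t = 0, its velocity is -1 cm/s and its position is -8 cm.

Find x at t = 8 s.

-86 cm

On each constant-a segment, Δv = aΔt and Δx = v₀Δt + ½aΔt²; chain segment to segment.
0–2 s: v starts -1 cm/s; Δx = -1·2 + ½·-3·2² = -8 cm; v ends -7 cm/s.
2–4 s: v starts -7 cm/s; Δx = -7·2 + ½·-10·2² = -34 cm; v ends -27 cm/s.
4–8 s: v starts -27 cm/s; Δx = -27·4 + ½·9·4² = -36 cm; v ends 9 cm/s.
x(8) = -8 + Σ Δx = -86 cm.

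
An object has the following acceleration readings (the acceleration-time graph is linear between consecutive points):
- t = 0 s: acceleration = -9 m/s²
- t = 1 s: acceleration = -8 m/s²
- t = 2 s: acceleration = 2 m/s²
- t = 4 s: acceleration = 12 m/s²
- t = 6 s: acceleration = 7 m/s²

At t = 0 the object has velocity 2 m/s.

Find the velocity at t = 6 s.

Δv equals the area under the a-t graph; then v = v₀ + Δv.
0–1 s: ½(-9 + -8)(1) = -8.5 m/s
1–2 s: ½(-8 + 2)(1) = -3 m/s
2–4 s: ½(2 + 12)(2) = 14 m/s
4–6 s: ½(12 + 7)(2) = 19 m/s
Δv = 21.5 m/s, so v(6) = 2 + (21.5) = 23.5 m/s.

23.5 m/s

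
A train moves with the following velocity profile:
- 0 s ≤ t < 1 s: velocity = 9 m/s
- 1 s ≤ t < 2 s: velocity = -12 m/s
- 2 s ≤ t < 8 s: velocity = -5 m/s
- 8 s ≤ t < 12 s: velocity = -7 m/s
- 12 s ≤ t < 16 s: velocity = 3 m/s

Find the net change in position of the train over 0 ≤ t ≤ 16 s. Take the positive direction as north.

-49 m

Net displacement equals the area under the velocity-time graph (areas below the axis count negative).
0–1 s: 9 × 1 = 9 m
1–2 s: -12 × 1 = -12 m
2–8 s: -5 × 6 = -30 m
8–12 s: -7 × 4 = -28 m
12–16 s: 3 × 4 = 12 m
Net displacement = -49 m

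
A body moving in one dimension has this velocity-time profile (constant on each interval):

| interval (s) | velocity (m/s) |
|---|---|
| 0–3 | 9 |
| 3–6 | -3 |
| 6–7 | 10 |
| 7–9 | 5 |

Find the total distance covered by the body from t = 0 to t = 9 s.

56 m

Distance (not displacement) is the total path length: add the absolute areas under v-t.
0–3 s: |9| × 3 = 27 m
3–6 s: |-3| × 3 = 9 m
6–7 s: |10| × 1 = 10 m
7–9 s: |5| × 2 = 10 m
Total distance = 56 m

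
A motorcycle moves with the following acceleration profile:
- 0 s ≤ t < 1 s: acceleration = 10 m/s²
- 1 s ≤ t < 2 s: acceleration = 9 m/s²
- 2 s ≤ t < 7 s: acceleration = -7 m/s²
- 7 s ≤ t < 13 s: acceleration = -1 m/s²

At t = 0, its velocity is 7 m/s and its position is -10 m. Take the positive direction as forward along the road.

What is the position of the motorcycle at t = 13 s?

On each constant-a segment, Δv = aΔt and Δx = v₀Δt + ½aΔt²; chain segment to segment.
0–1 s: v starts 7 m/s; Δx = 7·1 + ½·10·1² = 12 m; v ends 17 m/s.
1–2 s: v starts 17 m/s; Δx = 17·1 + ½·9·1² = 21.5 m; v ends 26 m/s.
2–7 s: v starts 26 m/s; Δx = 26·5 + ½·-7·5² = 42.5 m; v ends -9 m/s.
7–13 s: v starts -9 m/s; Δx = -9·6 + ½·-1·6² = -72 m; v ends -15 m/s.
x(13) = -10 + Σ Δx = -6 m.

-6 m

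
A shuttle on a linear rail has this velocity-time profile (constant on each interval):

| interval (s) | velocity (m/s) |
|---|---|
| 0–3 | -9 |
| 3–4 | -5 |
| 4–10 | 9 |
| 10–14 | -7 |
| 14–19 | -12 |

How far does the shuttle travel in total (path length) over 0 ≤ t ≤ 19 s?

174 m

Distance (not displacement) is the total path length: add the absolute areas under v-t.
0–3 s: |-9| × 3 = 27 m
3–4 s: |-5| × 1 = 5 m
4–10 s: |9| × 6 = 54 m
10–14 s: |-7| × 4 = 28 m
14–19 s: |-12| × 5 = 60 m
Total distance = 174 m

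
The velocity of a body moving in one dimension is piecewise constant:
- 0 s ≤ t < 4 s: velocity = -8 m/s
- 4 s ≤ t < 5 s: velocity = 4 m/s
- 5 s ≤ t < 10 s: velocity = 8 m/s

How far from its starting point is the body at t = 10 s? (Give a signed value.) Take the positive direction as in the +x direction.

12 m

Net displacement equals the area under the velocity-time graph (areas below the axis count negative).
0–4 s: -8 × 4 = -32 m
4–5 s: 4 × 1 = 4 m
5–10 s: 8 × 5 = 40 m
Net displacement = 12 m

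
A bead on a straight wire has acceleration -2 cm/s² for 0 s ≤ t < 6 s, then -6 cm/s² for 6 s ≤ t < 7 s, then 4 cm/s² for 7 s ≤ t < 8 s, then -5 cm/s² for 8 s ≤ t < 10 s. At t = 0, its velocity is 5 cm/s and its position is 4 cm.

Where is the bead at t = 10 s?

-51 cm

On each constant-a segment, Δv = aΔt and Δx = v₀Δt + ½aΔt²; chain segment to segment.
0–6 s: v starts 5 cm/s; Δx = 5·6 + ½·-2·6² = -6 cm; v ends -7 cm/s.
6–7 s: v starts -7 cm/s; Δx = -7·1 + ½·-6·1² = -10 cm; v ends -13 cm/s.
7–8 s: v starts -13 cm/s; Δx = -13·1 + ½·4·1² = -11 cm; v ends -9 cm/s.
8–10 s: v starts -9 cm/s; Δx = -9·2 + ½·-5·2² = -28 cm; v ends -19 cm/s.
x(10) = 4 + Σ Δx = -51 cm.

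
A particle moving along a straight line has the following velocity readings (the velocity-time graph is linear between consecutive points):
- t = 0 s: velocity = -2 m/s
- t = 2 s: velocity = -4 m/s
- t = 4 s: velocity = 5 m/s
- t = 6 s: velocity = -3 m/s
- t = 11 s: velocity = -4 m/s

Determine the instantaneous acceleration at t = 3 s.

Acceleration is the slope of the v-t graph on 2–4 s: (5 − -4)/(4 − 2) = 4.5 m/s².

4.5 m/s²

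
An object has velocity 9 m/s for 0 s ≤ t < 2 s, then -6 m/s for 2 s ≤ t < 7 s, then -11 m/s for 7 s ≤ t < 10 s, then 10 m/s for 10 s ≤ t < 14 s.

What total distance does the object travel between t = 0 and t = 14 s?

Distance (not displacement) is the total path length: add the absolute areas under v-t.
0–2 s: |9| × 2 = 18 m
2–7 s: |-6| × 5 = 30 m
7–10 s: |-11| × 3 = 33 m
10–14 s: |10| × 4 = 40 m
Total distance = 121 m

121 m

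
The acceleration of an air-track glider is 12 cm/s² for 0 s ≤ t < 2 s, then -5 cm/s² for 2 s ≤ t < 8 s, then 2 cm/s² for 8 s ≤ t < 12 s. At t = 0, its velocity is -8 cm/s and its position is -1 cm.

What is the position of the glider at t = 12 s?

On each constant-a segment, Δv = aΔt and Δx = v₀Δt + ½aΔt²; chain segment to segment.
0–2 s: v starts -8 cm/s; Δx = -8·2 + ½·12·2² = 8 cm; v ends 16 cm/s.
2–8 s: v starts 16 cm/s; Δx = 16·6 + ½·-5·6² = 6 cm; v ends -14 cm/s.
8–12 s: v starts -14 cm/s; Δx = -14·4 + ½·2·4² = -40 cm; v ends -6 cm/s.
x(12) = -1 + Σ Δx = -27 cm.

-27 cm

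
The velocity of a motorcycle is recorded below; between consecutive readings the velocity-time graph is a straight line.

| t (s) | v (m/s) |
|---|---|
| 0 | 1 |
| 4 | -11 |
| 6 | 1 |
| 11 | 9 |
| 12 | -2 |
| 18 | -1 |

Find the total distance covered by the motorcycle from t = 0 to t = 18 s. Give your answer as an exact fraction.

Total distance travelled is ∫|v| dt — sum the magnitudes of each area piece.
0–4 s: v = 0 at t = 1/3 s; triangle areas 1/6 + 121/6 = 61/3 m
4–6 s: v = 0 at t = 35/6 s; triangle areas 121/12 + 1/12 = 61/6 m
6–11 s: |½(1 + 9)(5)| = 25 m
11–12 s: v = 0 at t = 130/11 s; triangle areas 81/22 + 2/11 = 85/22 m
12–18 s: |½(-2 + -1)(6)| = 9 m
Total distance = 752/11 m

752/11 m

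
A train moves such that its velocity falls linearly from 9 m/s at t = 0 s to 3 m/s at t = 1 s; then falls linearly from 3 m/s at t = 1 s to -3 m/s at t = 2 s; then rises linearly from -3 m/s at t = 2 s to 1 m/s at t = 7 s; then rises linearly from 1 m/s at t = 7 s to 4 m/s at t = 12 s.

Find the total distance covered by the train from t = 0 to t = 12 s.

26.25 m

Total distance travelled is ∫|v| dt — sum the magnitudes of each area piece.
0–1 s: |½(9 + 3)(1)| = 6 m
1–2 s: v = 0 at t = 1.5 s; triangle areas 0.75 + 0.75 = 1.5 m
2–7 s: v = 0 at t = 5.75 s; triangle areas 5.625 + 0.625 = 6.25 m
7–12 s: |½(1 + 4)(5)| = 12.5 m
Total distance = 26.25 m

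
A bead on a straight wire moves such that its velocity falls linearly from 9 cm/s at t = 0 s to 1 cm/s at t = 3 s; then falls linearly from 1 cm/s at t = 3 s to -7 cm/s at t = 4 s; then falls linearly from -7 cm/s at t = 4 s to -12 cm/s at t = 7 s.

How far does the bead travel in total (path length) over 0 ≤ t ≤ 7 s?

Total distance travelled is ∫|v| dt — sum the magnitudes of each area piece.
0–3 s: |½(9 + 1)(3)| = 15 cm
3–4 s: v = 0 at t = 3.125 s; triangle areas 0.0625 + 3.0625 = 3.125 cm
4–7 s: |½(-7 + -12)(3)| = 28.5 cm
Total distance = 46.625 cm

46.625 cm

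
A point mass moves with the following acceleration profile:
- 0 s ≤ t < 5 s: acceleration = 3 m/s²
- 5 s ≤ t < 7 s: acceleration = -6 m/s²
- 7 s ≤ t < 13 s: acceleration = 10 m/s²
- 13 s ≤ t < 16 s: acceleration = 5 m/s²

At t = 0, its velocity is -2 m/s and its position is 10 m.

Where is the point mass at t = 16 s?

443 m

On each constant-a segment, Δv = aΔt and Δx = v₀Δt + ½aΔt²; chain segment to segment.
0–5 s: v starts -2 m/s; Δx = -2·5 + ½·3·5² = 27.5 m; v ends 13 m/s.
5–7 s: v starts 13 m/s; Δx = 13·2 + ½·-6·2² = 14 m; v ends 1 m/s.
7–13 s: v starts 1 m/s; Δx = 1·6 + ½·10·6² = 186 m; v ends 61 m/s.
13–16 s: v starts 61 m/s; Δx = 61·3 + ½·5·3² = 205.5 m; v ends 76 m/s.
x(16) = 10 + Σ Δx = 443 m.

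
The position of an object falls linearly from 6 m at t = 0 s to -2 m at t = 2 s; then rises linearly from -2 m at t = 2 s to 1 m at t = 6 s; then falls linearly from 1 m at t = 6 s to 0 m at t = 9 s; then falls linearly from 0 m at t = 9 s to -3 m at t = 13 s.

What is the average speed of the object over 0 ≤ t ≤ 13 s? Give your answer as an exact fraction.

Average speed = (total path length)/(elapsed time); on a piecewise-linear x-t graph the path length is Σ|Δx|.
0–2 s: |Δx| = |-2 − 6| = 8 m
2–6 s: |Δx| = |1 − -2| = 3 m
6–9 s: |Δx| = |0 − 1| = 1 m
9–13 s: |Δx| = |-3 − 0| = 3 m
Total path = 15 m; average speed = 15/13 = 15/13 m/s.

15/13 m/s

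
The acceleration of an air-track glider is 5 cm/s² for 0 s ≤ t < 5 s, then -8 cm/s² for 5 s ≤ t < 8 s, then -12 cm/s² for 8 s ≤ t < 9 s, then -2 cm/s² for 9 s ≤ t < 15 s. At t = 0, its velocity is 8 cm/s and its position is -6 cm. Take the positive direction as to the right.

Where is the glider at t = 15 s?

108.5 cm

On each constant-a segment, Δv = aΔt and Δx = v₀Δt + ½aΔt²; chain segment to segment.
0–5 s: v starts 8 cm/s; Δx = 8·5 + ½·5·5² = 102.5 cm; v ends 33 cm/s.
5–8 s: v starts 33 cm/s; Δx = 33·3 + ½·-8·3² = 63 cm; v ends 9 cm/s.
8–9 s: v starts 9 cm/s; Δx = 9·1 + ½·-12·1² = 3 cm; v ends -3 cm/s.
9–15 s: v starts -3 cm/s; Δx = -3·6 + ½·-2·6² = -54 cm; v ends -15 cm/s.
x(15) = -6 + Σ Δx = 108.5 cm.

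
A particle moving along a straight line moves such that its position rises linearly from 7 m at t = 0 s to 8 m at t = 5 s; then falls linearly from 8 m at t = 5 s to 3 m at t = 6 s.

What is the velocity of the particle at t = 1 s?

Velocity is the slope of the x-t graph on 0–5 s: (8 − 7)/(5 − 0) = 0.2 m/s.

0.2 m/s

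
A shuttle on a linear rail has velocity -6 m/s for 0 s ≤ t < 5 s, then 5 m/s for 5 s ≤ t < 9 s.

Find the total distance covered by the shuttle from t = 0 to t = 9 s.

50 m

Total distance travelled is ∫|v| dt — sum the magnitudes of each area piece.
0–5 s: |-6| × 5 = 30 m
5–9 s: |5| × 4 = 20 m
Total distance = 50 m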